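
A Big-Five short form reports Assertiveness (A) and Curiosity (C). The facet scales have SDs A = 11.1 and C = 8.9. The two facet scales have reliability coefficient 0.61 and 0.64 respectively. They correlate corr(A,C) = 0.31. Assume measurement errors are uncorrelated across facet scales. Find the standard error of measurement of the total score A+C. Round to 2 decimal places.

8.75

Var(total) = 202.42 + 61.2498 = 263.67.
True-score variance = 125.852 + 61.2498 = 187.102, so reliability = 0.7096.
Error variance = 263.67 − 187.102 = 76.5675; SEM = √76.5675 = 8.75.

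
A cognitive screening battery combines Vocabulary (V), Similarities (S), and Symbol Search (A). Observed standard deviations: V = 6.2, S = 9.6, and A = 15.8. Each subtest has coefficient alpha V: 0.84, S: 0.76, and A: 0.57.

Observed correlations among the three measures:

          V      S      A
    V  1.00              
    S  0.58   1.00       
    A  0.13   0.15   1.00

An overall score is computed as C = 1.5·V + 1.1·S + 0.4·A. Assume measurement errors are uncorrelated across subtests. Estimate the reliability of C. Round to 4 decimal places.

Var(C) = 1.5²·6.2² + 1.1²·9.6² + 0.4²·15.8² + 2·[1.65·6.2·9.6·0.58 + 0.6·6.2·15.8·0.13 + 0.44·9.6·15.8·0.15] = 237.946 + 149.225 = 387.171.
Because errors are independent across components, Cov(Tᵢ,Tⱼ) = Cov(Xᵢ,Xⱼ); the off-diagonal part of the true-score variance is the same as above.
True-score variance = [1.5²·6.2²·0.84 + 1.1²·9.6²·0.76 + 0.4²·15.8²·0.57] + 149.225 = 180.169 + 149.225 = 329.394.
Reliability = 329.394 / 387.171 = 0.8508.

0.8508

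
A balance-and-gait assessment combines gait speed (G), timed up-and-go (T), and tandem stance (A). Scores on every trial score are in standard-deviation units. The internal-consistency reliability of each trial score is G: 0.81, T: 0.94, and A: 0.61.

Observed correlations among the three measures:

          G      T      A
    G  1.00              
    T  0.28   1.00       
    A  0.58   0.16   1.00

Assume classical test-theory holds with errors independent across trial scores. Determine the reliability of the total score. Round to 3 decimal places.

0.873

Var(G+T+A) = 3 + 2·[0.28 + 0.58 + 0.16] = 3 + 2.04 = 5.04.
Under uncorrelated errors the observed covariances equal the true-score covariances, so only the own-variance terms attenuate.
True-score variance = [0.81 + 0.94 + 0.61] + 2.04 = 2.36 + 2.04 = 4.4.
Reliability = 4.4 / 5.04 = 0.873.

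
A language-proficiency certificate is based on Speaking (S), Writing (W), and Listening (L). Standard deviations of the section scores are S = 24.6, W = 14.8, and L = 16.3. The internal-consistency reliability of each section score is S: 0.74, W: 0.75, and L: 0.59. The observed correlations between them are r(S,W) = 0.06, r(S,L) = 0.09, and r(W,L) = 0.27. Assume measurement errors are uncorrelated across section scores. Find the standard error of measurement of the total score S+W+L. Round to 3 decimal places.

17.917

Var(total) = 1089.89 + 246.136 = 1336.03.
True-score variance = 768.856 + 246.136 = 1014.99, so reliability = 0.7597.
Error variance = 1336.03 − 1014.99 = 321.034; SEM = √321.034 = 17.917.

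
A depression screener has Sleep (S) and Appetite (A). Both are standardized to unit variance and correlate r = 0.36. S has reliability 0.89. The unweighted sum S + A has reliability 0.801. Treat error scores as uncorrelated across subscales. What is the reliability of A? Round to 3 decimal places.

Var(S+A) = 2 + 2·0.36 = 2.720.
True-score variance = ρ_S + ρ_A + 2·0.36, so 0.801 = (0.89 + ρ_A + 0.72) / 2.720.
ρ_A = 0.801·2.720 − 0.89 − 0.72 = 0.569.

0.569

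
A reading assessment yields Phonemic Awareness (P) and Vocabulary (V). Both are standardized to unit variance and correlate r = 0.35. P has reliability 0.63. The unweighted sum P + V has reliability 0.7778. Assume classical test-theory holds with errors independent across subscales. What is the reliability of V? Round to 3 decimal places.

Var(P+V) = 2 + 2·0.35 = 2.700.
True-score variance = ρ_P + ρ_V + 2·0.35, so 0.7778 = (0.63 + ρ_V + 0.70) / 2.700.
ρ_V = 0.7778·2.700 − 0.63 − 0.70 = 0.770.

0.770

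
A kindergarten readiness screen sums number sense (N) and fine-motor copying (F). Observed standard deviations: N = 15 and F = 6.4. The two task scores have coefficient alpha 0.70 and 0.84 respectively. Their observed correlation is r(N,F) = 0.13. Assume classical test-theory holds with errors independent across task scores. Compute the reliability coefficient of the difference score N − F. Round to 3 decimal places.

0.693

Var(N−F) = 15² + 6.4² − 2·15·6.4·0.13 = 265.96 − 24.96 = 241.
Under uncorrelated errors the observed covariances equal the true-score covariances, so only the own-variance terms attenuate.
True-score variance = [15²·0.70 + 6.4²·0.84] − 24.96 = 191.906 − 24.96 = 166.946.
Reliability = 166.946 / 241 = 0.693.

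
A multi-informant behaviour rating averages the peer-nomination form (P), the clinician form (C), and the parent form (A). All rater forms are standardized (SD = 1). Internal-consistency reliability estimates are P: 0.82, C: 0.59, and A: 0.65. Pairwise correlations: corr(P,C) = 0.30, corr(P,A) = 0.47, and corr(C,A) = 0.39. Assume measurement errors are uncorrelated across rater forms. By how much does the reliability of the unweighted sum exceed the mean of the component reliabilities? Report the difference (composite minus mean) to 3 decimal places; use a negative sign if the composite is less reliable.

Var(sum) = 3 + 2.32 = 5.32; true-score variance = 2.06 + 2.32 = 4.38; composite reliability = 0.8233.
Mean component reliability = 0.6867.
Difference = 0.8233 − 0.6867 = 0.137.

0.137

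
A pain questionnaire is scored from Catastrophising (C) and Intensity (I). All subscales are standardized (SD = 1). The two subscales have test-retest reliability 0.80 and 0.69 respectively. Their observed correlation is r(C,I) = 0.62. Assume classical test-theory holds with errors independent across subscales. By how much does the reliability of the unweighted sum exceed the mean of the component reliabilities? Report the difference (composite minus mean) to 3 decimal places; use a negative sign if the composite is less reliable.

0.098

Var(sum) = 2 + 1.24 = 3.24; true-score variance = 1.49 + 1.24 = 2.73; composite reliability = 0.8426.
Mean component reliability = 0.7450.
Difference = 0.8426 − 0.7450 = 0.098.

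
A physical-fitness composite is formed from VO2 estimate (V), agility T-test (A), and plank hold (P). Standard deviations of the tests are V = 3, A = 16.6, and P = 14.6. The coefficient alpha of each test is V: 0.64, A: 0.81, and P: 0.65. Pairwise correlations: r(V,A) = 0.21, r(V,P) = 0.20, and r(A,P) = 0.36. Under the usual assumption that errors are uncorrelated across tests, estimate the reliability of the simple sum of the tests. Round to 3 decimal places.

0.817

Var(V+A+P) = 3² + 16.6² + 14.6² + 2·[3·16.6·0.21 + 3·14.6·0.20 + 16.6·14.6·0.36] = 497.72 + 212.935 = 710.655.
Under uncorrelated errors the observed covariances equal the true-score covariances, so only the own-variance terms attenuate.
True-score variance = [3²·0.64 + 16.6²·0.81 + 14.6²·0.65] + 212.935 = 367.518 + 212.935 = 580.453.
Reliability = 580.453 / 710.655 = 0.817.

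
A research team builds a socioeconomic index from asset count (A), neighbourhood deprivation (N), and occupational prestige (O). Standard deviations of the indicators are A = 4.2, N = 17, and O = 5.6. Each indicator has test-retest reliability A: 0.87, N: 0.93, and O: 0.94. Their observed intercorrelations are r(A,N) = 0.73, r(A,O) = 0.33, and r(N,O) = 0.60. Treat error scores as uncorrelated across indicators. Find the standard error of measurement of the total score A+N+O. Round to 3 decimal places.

4.940

Var(total) = 338 + 234.007 = 572.007.
True-score variance = 313.595 + 234.007 = 547.602, so reliability = 0.9573.
Error variance = 572.007 − 547.602 = 24.4048; SEM = √24.4048 = 4.940.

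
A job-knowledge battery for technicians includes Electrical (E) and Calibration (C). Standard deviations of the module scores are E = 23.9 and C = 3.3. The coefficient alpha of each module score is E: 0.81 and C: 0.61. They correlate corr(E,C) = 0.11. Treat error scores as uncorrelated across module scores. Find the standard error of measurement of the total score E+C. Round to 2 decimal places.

Var(total) = 582.1 + 17.3514 = 599.451.
True-score variance = 469.323 + 17.3514 = 486.674, so reliability = 0.8119.
Error variance = 599.451 − 486.674 = 112.777; SEM = √112.777 = 10.62.

10.62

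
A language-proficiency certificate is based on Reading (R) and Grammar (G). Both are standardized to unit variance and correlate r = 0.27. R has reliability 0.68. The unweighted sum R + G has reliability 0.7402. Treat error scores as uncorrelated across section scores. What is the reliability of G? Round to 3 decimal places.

Var(R+G) = 2 + 2·0.27 = 2.540.
True-score variance = ρ_R + ρ_G + 2·0.27, so 0.7402 = (0.68 + ρ_G + 0.54) / 2.540.
ρ_G = 0.7402·2.540 − 0.68 − 0.54 = 0.660.

0.660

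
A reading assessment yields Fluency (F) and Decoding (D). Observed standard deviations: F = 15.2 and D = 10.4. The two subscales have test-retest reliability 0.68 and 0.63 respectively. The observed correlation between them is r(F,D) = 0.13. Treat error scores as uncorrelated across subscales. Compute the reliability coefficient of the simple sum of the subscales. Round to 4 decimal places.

Var(F+D) = 15.2² + 10.4² + 2·[15.2·10.4·0.13] = 339.2 + 41.1008 = 380.301.
Under uncorrelated errors the observed covariances equal the true-score covariances, so only the own-variance terms attenuate.
True-score variance = [15.2²·0.68 + 10.4²·0.63] + 41.1008 = 225.248 + 41.1008 = 266.349.
Reliability = 266.349 / 380.301 = 0.7004.

0.7004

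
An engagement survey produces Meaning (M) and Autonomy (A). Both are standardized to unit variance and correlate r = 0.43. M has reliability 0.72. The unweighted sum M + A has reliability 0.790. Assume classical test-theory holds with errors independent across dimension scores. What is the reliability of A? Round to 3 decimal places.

0.679

Var(M+A) = 2 + 2·0.43 = 2.860.
True-score variance = ρ_M + ρ_A + 2·0.43, so 0.790 = (0.72 + ρ_A + 0.86) / 2.860.
ρ_A = 0.790·2.860 − 0.72 − 0.86 = 0.679.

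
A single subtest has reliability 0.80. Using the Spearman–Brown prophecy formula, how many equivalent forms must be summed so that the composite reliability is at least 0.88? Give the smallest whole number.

k ≥ ρ*(1−ρ₁)/(ρ₁(1−ρ*)) = 0.88·0.20 / (0.80·0.12) = 1.833.
Smallest integer k = 2.

2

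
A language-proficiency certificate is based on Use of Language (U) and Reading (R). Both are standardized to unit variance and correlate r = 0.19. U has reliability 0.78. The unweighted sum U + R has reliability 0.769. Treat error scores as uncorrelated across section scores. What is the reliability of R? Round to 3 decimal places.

0.670

Var(U+R) = 2 + 2·0.19 = 2.380.
True-score variance = ρ_U + ρ_R + 2·0.19, so 0.769 = (0.78 + ρ_R + 0.38) / 2.380.
ρ_R = 0.769·2.380 − 0.78 − 0.38 = 0.670.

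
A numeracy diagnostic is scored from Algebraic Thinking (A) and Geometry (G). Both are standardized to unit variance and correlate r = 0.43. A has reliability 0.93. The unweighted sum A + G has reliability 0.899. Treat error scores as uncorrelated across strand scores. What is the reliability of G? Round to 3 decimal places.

Var(A+G) = 2 + 2·0.43 = 2.860.
True-score variance = ρ_A + ρ_G + 2·0.43, so 0.899 = (0.93 + ρ_G + 0.86) / 2.860.
ρ_G = 0.899·2.860 − 0.93 − 0.86 = 0.781.

0.781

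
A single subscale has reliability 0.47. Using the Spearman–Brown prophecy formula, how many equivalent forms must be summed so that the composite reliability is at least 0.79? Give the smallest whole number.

k ≥ ρ*(1−ρ₁)/(ρ₁(1−ρ*)) = 0.79·0.53 / (0.47·0.21) = 4.242.
Smallest integer k = 5.

5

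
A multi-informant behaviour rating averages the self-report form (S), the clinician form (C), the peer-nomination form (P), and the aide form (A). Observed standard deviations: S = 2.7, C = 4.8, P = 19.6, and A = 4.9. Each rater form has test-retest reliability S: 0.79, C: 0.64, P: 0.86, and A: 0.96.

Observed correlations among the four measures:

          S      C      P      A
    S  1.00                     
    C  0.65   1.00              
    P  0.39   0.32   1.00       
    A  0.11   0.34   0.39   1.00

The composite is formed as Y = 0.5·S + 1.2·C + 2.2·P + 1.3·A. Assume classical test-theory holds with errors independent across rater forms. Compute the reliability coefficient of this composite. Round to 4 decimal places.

0.8853

Var(Y) = 0.5²·2.7² + 1.2²·4.8² + 2.2²·19.6² + 1.3²·4.9² + 2·[0.6·2.7·4.8·0.65 + 1.1·2.7·19.6·0.39 + 0.65·2.7·4.9·0.11 + 2.64·4.8·19.6·0.32 + 1.56·4.8·4.9·0.34 + 2.86·19.6·4.9·0.39] = 1934.91 + 455.56 = 2390.47.
Because errors are independent across components, Cov(Tᵢ,Tⱼ) = Cov(Xᵢ,Xⱼ); the off-diagonal part of the true-score variance is the same as above.
True-score variance = [0.5²·2.7²·0.79 + 1.2²·4.8²·0.64 + 2.2²·19.6²·0.86 + 1.3²·4.9²·0.96] + 455.56 = 1660.65 + 455.56 = 2116.21.
Reliability = 2116.21 / 2390.47 = 0.8853.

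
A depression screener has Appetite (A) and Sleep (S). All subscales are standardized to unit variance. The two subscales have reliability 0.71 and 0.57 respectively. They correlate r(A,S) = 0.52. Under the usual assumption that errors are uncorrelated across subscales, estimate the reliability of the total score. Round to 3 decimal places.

0.763

Var(A+S) = 2 + 2·[0.52] = 2 + 1.04 = 3.04.
Because errors are independent across components, Cov(Tᵢ,Tⱼ) = Cov(Xᵢ,Xⱼ); the off-diagonal part of the true-score variance is the same as above.
True-score variance = [0.71 + 0.57] + 1.04 = 1.28 + 1.04 = 2.32.
Reliability = 2.32 / 3.04 = 0.763.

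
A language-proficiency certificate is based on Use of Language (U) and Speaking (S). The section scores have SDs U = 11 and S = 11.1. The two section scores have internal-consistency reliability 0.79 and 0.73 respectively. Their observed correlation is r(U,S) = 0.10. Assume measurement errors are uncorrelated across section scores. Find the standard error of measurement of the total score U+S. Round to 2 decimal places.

Var(total) = 244.21 + 24.42 = 268.63.
True-score variance = 185.533 + 24.42 = 209.953, so reliability = 0.7816.
Error variance = 268.63 − 209.953 = 58.6767; SEM = √58.6767 = 7.66.

7.66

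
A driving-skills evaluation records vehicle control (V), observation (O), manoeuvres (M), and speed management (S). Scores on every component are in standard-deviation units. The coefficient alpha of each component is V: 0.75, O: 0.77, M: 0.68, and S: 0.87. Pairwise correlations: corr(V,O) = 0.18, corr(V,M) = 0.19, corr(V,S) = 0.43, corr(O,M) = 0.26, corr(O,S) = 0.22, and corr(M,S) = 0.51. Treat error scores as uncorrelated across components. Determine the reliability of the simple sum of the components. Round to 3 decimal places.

0.877

Var(V+O+M+S) = 4 + 2·[0.18 + 0.19 + 0.43 + 0.26 + 0.22 + 0.51] = 4 + 3.58 = 7.58.
Under uncorrelated errors the observed covariances equal the true-score covariances, so only the own-variance terms attenuate.
True-score variance = [0.75 + 0.77 + 0.68 + 0.87] + 3.58 = 3.07 + 3.58 = 6.65.
Reliability = 6.65 / 7.58 = 0.877.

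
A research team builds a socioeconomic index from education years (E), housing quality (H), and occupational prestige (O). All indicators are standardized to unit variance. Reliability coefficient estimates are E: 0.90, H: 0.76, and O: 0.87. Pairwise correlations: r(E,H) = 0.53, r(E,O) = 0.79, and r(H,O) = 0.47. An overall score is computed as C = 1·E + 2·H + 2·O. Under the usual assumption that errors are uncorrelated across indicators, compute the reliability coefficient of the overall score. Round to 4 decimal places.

Var(C) = 1 + 2² + 2² + 2·[2·0.53 + 2·0.79 + 4·0.47] = 9 + 9.04 = 18.04.
Because errors are independent across components, Cov(Tᵢ,Tⱼ) = Cov(Xᵢ,Xⱼ); the off-diagonal part of the true-score variance is the same as above.
True-score variance = [0.90 + 2²·0.76 + 2²·0.87] + 9.04 = 7.42 + 9.04 = 16.46.
Reliability = 16.46 / 18.04 = 0.9124.

0.9124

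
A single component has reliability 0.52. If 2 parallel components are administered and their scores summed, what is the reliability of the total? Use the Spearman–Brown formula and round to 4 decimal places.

0.6842

ρ_k = kρ / (1 + (k−1)ρ) = 2·0.52 / (1 + 1·0.52) = 1.040 / 1.520 = 0.6842.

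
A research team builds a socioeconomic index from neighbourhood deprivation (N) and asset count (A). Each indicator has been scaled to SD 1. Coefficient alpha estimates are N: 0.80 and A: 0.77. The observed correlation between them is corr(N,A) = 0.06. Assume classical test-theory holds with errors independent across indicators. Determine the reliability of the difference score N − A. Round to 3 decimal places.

Var(N−A) = 1 + 1 − 2·0.06 = 2 − 0.12 = 1.88.
Because errors are independent across components, Cov(Tᵢ,Tⱼ) = Cov(Xᵢ,Xⱼ); the off-diagonal part of the true-score variance is the same as above.
True-score variance = [0.80 + 0.77] − 0.12 = 1.57 − 0.12 = 1.45.
Reliability = 1.45 / 1.88 = 0.771.

0.771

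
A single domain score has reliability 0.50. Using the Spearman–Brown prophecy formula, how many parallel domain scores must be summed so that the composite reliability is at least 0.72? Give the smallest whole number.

3

k ≥ ρ*(1−ρ₁)/(ρ₁(1−ρ*)) = 0.72·0.50 / (0.50·0.28) = 2.571.
Smallest integer k = 3.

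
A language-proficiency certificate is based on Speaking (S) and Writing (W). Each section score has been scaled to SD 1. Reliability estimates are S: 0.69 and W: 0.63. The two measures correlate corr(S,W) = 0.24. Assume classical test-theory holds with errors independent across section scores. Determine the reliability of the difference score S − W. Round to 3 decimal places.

Var(S−W) = 1 + 1 − 2·0.24 = 2 − 0.48 = 1.52.
Under uncorrelated errors the observed covariances equal the true-score covariances, so only the own-variance terms attenuate.
True-score variance = [0.69 + 0.63] − 0.48 = 1.32 − 0.48 = 0.84.
Reliability = 0.84 / 1.52 = 0.553.

0.553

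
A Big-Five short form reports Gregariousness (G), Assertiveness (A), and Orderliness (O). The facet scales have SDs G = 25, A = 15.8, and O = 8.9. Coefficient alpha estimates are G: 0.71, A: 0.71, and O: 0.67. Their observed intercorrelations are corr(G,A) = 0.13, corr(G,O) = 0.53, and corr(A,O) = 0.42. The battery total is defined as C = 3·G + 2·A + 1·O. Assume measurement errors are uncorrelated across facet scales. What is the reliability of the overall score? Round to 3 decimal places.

Var(C) = 3²·25² + 2²·15.8² + 8.9² + 2·[6·25·15.8·0.13 + 3·25·8.9·0.53 + 2·15.8·8.9·0.42] = 6702.77 + 1559.99 = 8262.76.
Under uncorrelated errors the observed covariances equal the true-score covariances, so only the own-variance terms attenuate.
True-score variance = [3²·25²·0.71 + 2²·15.8²·0.71 + 8.9²·0.67] + 1559.99 = 4755.8 + 1559.99 = 6315.79.
Reliability = 6315.79 / 8262.76 = 0.764.

0.764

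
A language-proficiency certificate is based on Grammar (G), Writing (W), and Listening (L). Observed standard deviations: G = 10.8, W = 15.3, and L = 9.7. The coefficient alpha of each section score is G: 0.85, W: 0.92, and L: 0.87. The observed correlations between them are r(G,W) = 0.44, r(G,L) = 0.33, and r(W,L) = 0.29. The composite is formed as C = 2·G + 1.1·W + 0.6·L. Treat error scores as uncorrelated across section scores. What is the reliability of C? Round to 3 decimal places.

Var(C) = 2²·10.8² + 1.1²·15.3² + 0.6²·9.7² + 2·[2.2·10.8·15.3·0.44 + 1.2·10.8·9.7·0.33 + 0.66·15.3·9.7·0.29] = 783.681 + 459.686 = 1243.37.
Under uncorrelated errors the observed covariances equal the true-score covariances, so only the own-variance terms attenuate.
True-score variance = [2²·10.8²·0.85 + 1.1²·15.3²·0.92 + 0.6²·9.7²·0.87] + 459.686 = 686.634 + 459.686 = 1146.32.
Reliability = 1146.32 / 1243.37 = 0.922.

0.922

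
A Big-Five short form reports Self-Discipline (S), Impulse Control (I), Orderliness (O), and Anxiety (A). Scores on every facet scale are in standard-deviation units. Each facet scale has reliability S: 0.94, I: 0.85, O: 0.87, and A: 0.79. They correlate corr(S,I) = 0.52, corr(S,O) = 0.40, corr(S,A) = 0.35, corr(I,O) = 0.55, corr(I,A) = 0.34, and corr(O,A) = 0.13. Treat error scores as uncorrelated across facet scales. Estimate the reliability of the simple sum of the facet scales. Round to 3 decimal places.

0.936

Var(S+I+O+A) = 4 + 2·[0.52 + 0.40 + 0.35 + 0.55 + 0.34 + 0.13] = 4 + 4.58 = 8.58.
Because errors are independent across components, Cov(Tᵢ,Tⱼ) = Cov(Xᵢ,Xⱼ); the off-diagonal part of the true-score variance is the same as above.
True-score variance = [0.94 + 0.85 + 0.87 + 0.79] + 4.58 = 3.45 + 4.58 = 8.03.
Reliability = 8.03 / 8.58 = 0.936.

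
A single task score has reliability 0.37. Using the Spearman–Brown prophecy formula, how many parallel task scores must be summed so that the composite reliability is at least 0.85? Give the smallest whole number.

10

k ≥ ρ*(1−ρ₁)/(ρ₁(1−ρ*)) = 0.85·0.63 / (0.37·0.15) = 9.649.
Smallest integer k = 10.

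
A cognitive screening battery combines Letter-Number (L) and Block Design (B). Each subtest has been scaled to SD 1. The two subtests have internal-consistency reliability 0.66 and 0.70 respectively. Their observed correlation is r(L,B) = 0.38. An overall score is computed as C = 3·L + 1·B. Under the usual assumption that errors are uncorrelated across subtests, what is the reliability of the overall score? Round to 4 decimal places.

Var(C) = 3² + 1 + 2·[3·0.38] = 10 + 2.28 = 12.28.
Under uncorrelated errors the observed covariances equal the true-score covariances, so only the own-variance terms attenuate.
True-score variance = [3²·0.66 + 0.70] + 2.28 = 6.64 + 2.28 = 8.92.
Reliability = 8.92 / 12.28 = 0.7264.

0.7264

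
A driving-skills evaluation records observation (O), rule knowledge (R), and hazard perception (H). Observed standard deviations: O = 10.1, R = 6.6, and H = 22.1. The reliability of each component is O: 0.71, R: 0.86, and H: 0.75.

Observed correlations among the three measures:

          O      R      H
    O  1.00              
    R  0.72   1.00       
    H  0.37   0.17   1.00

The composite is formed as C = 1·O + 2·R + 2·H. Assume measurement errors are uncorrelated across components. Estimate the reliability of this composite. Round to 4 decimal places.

0.8162

Var(C) = 10.1² + 2²·6.6² + 2²·22.1² + 2·[2·10.1·6.6·0.72 + 2·10.1·22.1·0.37 + 4·6.6·22.1·0.17] = 2229.89 + 720.701 = 2950.59.
Because errors are independent across components, Cov(Tᵢ,Tⱼ) = Cov(Xᵢ,Xⱼ); the off-diagonal part of the true-score variance is the same as above.
True-score variance = [10.1²·0.71 + 2²·6.6²·0.86 + 2²·22.1²·0.75] + 720.701 = 1687.5 + 720.701 = 2408.2.
Reliability = 2408.2 / 2950.59 = 0.8162.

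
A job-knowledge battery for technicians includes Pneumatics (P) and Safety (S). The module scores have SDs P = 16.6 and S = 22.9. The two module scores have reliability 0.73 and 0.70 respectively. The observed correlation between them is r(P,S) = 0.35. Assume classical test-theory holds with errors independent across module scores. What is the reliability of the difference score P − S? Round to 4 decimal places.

Var(P−S) = 16.6² + 22.9² − 2·16.6·22.9·0.35 = 799.97 − 266.098 = 533.872.
Under uncorrelated errors the observed covariances equal the true-score covariances, so only the own-variance terms attenuate.
True-score variance = [16.6²·0.73 + 22.9²·0.70] − 266.098 = 568.246 − 266.098 = 302.148.
Reliability = 302.148 / 533.872 = 0.5660.

0.5660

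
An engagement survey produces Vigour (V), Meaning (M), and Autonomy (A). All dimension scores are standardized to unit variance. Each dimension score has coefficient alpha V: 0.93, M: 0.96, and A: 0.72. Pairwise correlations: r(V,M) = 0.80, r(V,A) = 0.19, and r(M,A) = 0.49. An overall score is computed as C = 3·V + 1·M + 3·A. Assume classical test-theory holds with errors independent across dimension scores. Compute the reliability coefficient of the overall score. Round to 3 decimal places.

0.894

Var(C) = 3² + 1 + 3² + 2·[3·0.80 + 9·0.19 + 3·0.49] = 19 + 11.16 = 30.16.
With uncorrelated errors the cross-covariances are all true-score covariance, so they carry over unchanged; only the diagonal terms shrink to ρᵢσᵢ².
True-score variance = [3²·0.93 + 0.96 + 3²·0.72] + 11.16 = 15.81 + 11.16 = 26.97.
Reliability = 26.97 / 30.16 = 0.894.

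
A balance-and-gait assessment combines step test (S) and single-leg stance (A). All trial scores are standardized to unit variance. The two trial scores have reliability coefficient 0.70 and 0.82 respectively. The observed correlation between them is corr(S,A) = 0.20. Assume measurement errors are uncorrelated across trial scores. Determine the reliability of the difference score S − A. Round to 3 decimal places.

Var(S−A) = 1 + 1 − 2·0.20 = 2 − 0.4 = 1.6.
With uncorrelated errors the cross-covariances are all true-score covariance, so they carry over unchanged; only the diagonal terms shrink to ρᵢσᵢ².
True-score variance = [0.70 + 0.82] − 0.4 = 1.52 − 0.4 = 1.12.
Reliability = 1.12 / 1.6 = 0.700.

0.700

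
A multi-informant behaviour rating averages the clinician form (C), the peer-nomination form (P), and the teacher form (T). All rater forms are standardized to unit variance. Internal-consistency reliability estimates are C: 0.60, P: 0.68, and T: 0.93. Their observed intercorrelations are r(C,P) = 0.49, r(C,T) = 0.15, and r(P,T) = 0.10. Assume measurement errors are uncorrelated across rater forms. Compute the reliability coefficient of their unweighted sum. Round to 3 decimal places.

0.824

Var(C+P+T) = 3 + 2·[0.49 + 0.15 + 0.10] = 3 + 1.48 = 4.48.
With uncorrelated errors the cross-covariances are all true-score covariance, so they carry over unchanged; only the diagonal terms shrink to ρᵢσᵢ².
True-score variance = [0.60 + 0.68 + 0.93] + 1.48 = 2.21 + 1.48 = 3.69.
Reliability = 3.69 / 4.48 = 0.824.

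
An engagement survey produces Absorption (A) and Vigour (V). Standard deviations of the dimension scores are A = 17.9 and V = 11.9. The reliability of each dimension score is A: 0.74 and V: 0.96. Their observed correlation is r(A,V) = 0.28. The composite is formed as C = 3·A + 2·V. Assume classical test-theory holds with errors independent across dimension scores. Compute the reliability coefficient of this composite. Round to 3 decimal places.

0.815

Var(C) = 3²·17.9² + 2²·11.9² + 2·[6·17.9·11.9·0.28] = 3450.13 + 715.714 = 4165.84.
Because errors are independent across components, Cov(Tᵢ,Tⱼ) = Cov(Xᵢ,Xⱼ); the off-diagonal part of the true-score variance is the same as above.
True-score variance = [3²·17.9²·0.74 + 2²·11.9²·0.96] + 715.714 = 2677.71 + 715.714 = 3393.43.
Reliability = 3393.43 / 4165.84 = 0.815.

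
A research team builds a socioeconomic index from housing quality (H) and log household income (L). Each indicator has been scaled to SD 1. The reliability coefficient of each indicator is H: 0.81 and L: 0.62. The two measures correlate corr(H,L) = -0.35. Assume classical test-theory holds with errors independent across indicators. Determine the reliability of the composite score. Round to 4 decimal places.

0.5615

Var(H+L) = 2 + 2·[(-0.35)] = 2 − 0.7 = 1.3.
Under uncorrelated errors the observed covariances equal the true-score covariances, so only the own-variance terms attenuate.
True-score variance = [0.81 + 0.62] − 0.7 = 1.43 − 0.7 = 0.73.
Reliability = 0.73 / 1.3 = 0.5615.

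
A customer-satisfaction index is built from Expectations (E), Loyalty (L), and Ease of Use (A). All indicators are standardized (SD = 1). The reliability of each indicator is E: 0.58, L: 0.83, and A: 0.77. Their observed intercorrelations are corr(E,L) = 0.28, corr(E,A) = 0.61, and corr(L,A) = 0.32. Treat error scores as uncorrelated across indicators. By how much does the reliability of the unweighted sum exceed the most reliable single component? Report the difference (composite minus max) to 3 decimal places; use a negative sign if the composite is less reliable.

0.019

Var(sum) = 3 + 2.42 = 5.42; true-score variance = 2.18 + 2.42 = 4.6; composite reliability = 0.8487.
Max component reliability = 0.8300.
Difference = 0.8487 − 0.8300 = 0.019.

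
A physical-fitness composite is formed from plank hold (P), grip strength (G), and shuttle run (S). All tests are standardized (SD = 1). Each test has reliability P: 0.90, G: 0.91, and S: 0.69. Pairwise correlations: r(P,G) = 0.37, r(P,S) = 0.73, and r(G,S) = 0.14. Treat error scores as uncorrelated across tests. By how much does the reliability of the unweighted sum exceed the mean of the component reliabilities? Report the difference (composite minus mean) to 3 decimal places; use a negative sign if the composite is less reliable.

0.075

Var(sum) = 3 + 2.48 = 5.48; true-score variance = 2.5 + 2.48 = 4.98; composite reliability = 0.9088.
Mean component reliability = 0.8333.
Difference = 0.9088 − 0.8333 = 0.075.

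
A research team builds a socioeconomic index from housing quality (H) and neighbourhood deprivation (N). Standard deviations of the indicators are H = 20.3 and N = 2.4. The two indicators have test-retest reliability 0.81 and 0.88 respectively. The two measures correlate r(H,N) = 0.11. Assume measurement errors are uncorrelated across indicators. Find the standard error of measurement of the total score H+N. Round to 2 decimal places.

Var(total) = 417.85 + 10.7184 = 428.568.
True-score variance = 338.862 + 10.7184 = 349.58, so reliability = 0.8157.
Error variance = 428.568 − 349.58 = 78.9883; SEM = √78.9883 = 8.89.

8.89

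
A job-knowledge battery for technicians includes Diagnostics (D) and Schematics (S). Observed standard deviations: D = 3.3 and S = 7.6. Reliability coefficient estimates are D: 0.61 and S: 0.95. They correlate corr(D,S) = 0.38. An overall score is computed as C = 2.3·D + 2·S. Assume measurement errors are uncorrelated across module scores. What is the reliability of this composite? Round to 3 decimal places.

Var(C) = 2.3²·3.3² + 2²·7.6² + 2·[4.6·3.3·7.6·0.38] = 288.648 + 87.6797 = 376.328.
With uncorrelated errors the cross-covariances are all true-score covariance, so they carry over unchanged; only the diagonal terms shrink to ρᵢσᵢ².
True-score variance = [2.3²·3.3²·0.61 + 2²·7.6²·0.95] + 87.6797 = 254.629 + 87.6797 = 342.309.
Reliability = 342.309 / 376.328 = 0.910.

0.910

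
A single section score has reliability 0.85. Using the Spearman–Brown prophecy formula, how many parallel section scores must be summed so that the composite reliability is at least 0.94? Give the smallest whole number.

k ≥ ρ*(1−ρ₁)/(ρ₁(1−ρ*)) = 0.94·0.15 / (0.85·0.06) = 2.765.
Smallest integer k = 3.

3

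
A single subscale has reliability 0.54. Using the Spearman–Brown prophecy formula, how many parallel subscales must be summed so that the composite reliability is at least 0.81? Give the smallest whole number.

4

k ≥ ρ*(1−ρ₁)/(ρ₁(1−ρ*)) = 0.81·0.46 / (0.54·0.19) = 3.632.
Smallest integer k = 4.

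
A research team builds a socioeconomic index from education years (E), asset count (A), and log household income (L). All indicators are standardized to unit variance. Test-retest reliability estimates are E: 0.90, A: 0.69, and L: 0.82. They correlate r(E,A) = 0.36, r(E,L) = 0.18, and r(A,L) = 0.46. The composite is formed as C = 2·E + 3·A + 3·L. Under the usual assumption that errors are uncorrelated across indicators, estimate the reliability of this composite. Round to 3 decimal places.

Var(C) = 2² + 3² + 3² + 2·[6·0.36 + 6·0.18 + 9·0.46] = 22 + 14.76 = 36.76.
With uncorrelated errors the cross-covariances are all true-score covariance, so they carry over unchanged; only the diagonal terms shrink to ρᵢσᵢ².
True-score variance = [2²·0.90 + 3²·0.69 + 3²·0.82] + 14.76 = 17.19 + 14.76 = 31.95.
Reliability = 31.95 / 36.76 = 0.869.

0.869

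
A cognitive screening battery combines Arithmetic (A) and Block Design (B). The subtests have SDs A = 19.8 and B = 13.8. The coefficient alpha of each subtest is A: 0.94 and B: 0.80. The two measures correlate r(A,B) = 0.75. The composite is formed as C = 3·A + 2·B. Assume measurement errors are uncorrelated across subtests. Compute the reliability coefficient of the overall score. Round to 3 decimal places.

0.946

Var(C) = 3²·19.8² + 2²·13.8² + 2·[6·19.8·13.8·0.75] = 4290.12 + 2459.16 = 6749.28.
Because errors are independent across components, Cov(Tᵢ,Tⱼ) = Cov(Xᵢ,Xⱼ); the off-diagonal part of the true-score variance is the same as above.
True-score variance = [3²·19.8²·0.94 + 2²·13.8²·0.80] + 2459.16 = 3926.07 + 2459.16 = 6385.23.
Reliability = 6385.23 / 6749.28 = 0.946.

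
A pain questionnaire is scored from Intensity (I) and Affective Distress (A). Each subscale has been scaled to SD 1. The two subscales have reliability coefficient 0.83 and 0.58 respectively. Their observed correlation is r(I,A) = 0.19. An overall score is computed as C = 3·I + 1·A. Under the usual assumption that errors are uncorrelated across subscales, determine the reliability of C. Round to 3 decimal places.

0.825

Var(C) = 3² + 1 + 2·[3·0.19] = 10 + 1.14 = 11.14.
Under uncorrelated errors the observed covariances equal the true-score covariances, so only the own-variance terms attenuate.
True-score variance = [3²·0.83 + 0.58] + 1.14 = 8.05 + 1.14 = 9.19.
Reliability = 9.19 / 11.14 = 0.825.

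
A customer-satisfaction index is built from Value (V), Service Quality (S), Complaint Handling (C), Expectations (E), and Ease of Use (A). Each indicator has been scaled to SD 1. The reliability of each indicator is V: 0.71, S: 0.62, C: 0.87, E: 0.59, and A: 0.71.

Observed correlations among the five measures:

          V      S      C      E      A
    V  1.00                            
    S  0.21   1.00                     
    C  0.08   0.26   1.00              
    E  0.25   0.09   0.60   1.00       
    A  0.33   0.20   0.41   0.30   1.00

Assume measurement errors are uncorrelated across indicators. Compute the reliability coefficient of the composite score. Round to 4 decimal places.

Var(V+S+C+E+A) = 5 + 2·[0.21 + 0.08 + 0.25 + 0.33 + 0.26 + 0.09 + 0.20 + 0.60 + 0.41 + 0.30] = 5 + 5.46 = 10.46.
Because errors are independent across components, Cov(Tᵢ,Tⱼ) = Cov(Xᵢ,Xⱼ); the off-diagonal part of the true-score variance is the same as above.
True-score variance = [0.71 + 0.62 + 0.87 + 0.59 + 0.71] + 5.46 = 3.5 + 5.46 = 8.96.
Reliability = 8.96 / 10.46 = 0.8566.

0.8566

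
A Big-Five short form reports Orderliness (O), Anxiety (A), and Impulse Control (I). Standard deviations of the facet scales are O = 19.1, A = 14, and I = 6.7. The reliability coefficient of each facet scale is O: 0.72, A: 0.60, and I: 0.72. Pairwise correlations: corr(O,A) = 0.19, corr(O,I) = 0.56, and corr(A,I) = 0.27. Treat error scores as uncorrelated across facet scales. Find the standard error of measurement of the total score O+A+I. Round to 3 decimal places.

13.897

Var(total) = 605.7 + 295.59 = 901.29.
True-score variance = 412.584 + 295.59 = 708.174, so reliability = 0.7857.
Error variance = 901.29 − 708.174 = 193.116; SEM = √193.116 = 13.897.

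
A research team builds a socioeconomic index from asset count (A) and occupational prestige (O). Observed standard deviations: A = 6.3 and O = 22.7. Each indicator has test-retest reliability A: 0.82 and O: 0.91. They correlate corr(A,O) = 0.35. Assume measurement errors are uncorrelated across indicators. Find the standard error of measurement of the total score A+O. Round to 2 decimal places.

7.32

Var(total) = 554.98 + 100.107 = 655.087.
True-score variance = 501.46 + 100.107 = 601.567, so reliability = 0.9183.
Error variance = 655.087 − 601.567 = 53.5203; SEM = √53.5203 = 7.32.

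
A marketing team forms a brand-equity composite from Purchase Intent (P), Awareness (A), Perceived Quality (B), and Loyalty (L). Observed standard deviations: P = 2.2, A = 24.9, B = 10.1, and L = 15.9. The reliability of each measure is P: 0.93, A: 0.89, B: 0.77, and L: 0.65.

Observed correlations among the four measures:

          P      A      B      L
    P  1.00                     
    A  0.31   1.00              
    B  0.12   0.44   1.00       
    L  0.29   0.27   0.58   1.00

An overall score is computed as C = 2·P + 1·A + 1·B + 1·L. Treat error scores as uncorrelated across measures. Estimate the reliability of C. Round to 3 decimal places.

Var(C) = 2²·2.2² + 24.9² + 10.1² + 15.9² + 2·[2·2.2·24.9·0.31 + 2·2.2·10.1·0.12 + 2·2.2·15.9·0.29 + 24.9·10.1·0.44 + 24.9·15.9·0.27 + 10.1·15.9·0.58] = 994.19 + 740.557 = 1734.75.
Under uncorrelated errors the observed covariances equal the true-score covariances, so only the own-variance terms attenuate.
True-score variance = [2²·2.2²·0.93 + 24.9²·0.89 + 10.1²·0.77 + 15.9²·0.65] + 740.557 = 812.688 + 740.557 = 1553.24.
Reliability = 1553.24 / 1734.75 = 0.895.

0.895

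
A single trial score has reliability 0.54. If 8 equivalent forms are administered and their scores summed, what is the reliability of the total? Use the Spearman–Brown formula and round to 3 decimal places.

0.904

ρ_k = kρ / (1 + (k−1)ρ) = 8·0.54 / (1 + 7·0.54) = 4.320 / 4.780 = 0.904.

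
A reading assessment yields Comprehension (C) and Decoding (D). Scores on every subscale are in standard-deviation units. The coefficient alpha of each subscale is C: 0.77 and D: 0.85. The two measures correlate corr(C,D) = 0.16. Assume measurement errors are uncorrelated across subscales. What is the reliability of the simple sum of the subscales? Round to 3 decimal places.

Var(C+D) = 2 + 2·[0.16] = 2 + 0.32 = 2.32.
Under uncorrelated errors the observed covariances equal the true-score covariances, so only the own-variance terms attenuate.
True-score variance = [0.77 + 0.85] + 0.32 = 1.62 + 0.32 = 1.94.
Reliability = 1.94 / 2.32 = 0.836.

0.836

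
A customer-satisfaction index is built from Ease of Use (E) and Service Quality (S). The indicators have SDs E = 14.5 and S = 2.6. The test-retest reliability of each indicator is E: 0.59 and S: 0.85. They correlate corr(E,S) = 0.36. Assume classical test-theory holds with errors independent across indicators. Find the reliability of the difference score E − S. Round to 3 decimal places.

Var(E−S) = 14.5² + 2.6² − 2·14.5·2.6·0.36 = 217.01 − 27.144 = 189.866.
Because errors are independent across components, Cov(Tᵢ,Tⱼ) = Cov(Xᵢ,Xⱼ); the off-diagonal part of the true-score variance is the same as above.
True-score variance = [14.5²·0.59 + 2.6²·0.85] − 27.144 = 129.793 − 27.144 = 102.649.
Reliability = 102.649 / 189.866 = 0.541.

0.541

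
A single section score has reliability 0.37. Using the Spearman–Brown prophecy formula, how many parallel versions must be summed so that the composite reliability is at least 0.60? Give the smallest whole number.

k ≥ ρ*(1−ρ₁)/(ρ₁(1−ρ*)) = 0.60·0.63 / (0.37·0.40) = 2.554.
Smallest integer k = 3.

3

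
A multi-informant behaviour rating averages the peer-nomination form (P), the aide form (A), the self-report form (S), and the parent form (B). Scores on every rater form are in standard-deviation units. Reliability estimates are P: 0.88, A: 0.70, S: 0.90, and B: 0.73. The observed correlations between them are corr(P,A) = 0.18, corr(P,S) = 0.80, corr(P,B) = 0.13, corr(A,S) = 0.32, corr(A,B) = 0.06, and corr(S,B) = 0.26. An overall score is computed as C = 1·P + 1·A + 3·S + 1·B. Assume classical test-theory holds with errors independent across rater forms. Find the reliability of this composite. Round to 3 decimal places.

Var(C) = 1 + 1 + 3² + 1 + 2·[0.18 + 3·0.80 + 0.13 + 3·0.32 + 0.06 + 3·0.26] = 12 + 9.02 = 21.02.
Under uncorrelated errors the observed covariances equal the true-score covariances, so only the own-variance terms attenuate.
True-score variance = [0.88 + 0.70 + 3²·0.90 + 0.73] + 9.02 = 10.41 + 9.02 = 19.43.
Reliability = 19.43 / 21.02 = 0.924.

0.924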